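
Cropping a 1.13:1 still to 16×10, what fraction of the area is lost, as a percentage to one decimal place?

29.4%

16×10 is wider than 1.13:1, so the crop keeps the full width and trims the height.
(1.130)/(1.600) ≈ 0.706 of the area survives, leaving 29.38% discarded.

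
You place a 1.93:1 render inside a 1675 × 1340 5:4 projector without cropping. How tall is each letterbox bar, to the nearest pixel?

236 px

Since 1.930 > 1.250, the render is width-limited.
The render is 1675 / 1.930 ≈ 867.88 px tall.
Leftover height: 1340 − 867.88 = 472.12 px → 236.06 each side.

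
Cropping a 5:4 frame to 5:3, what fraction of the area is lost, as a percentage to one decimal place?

Going from 5:4 to 5:3 means cutting height while keeping width.
(1.250)/(1.667) ≈ 0.750 of the area survives, leaving 25.00% discarded.

25.0%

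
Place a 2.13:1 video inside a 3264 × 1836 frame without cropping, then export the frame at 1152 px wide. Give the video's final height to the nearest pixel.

In the 3264×1836 frame the video fills the width: height = 3264 / 2.130 ≈ 1532.39 px.
Resizing to 1152 px wide multiplies everything by 0.3529: 1532.39 → 540.85 px.

541 px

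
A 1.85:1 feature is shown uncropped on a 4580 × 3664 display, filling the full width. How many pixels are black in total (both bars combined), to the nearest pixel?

Content height = 4580 / 1.850 ≈ 2475.6757 px.
Black = 3664 − 2475.6757 = 1188.3243 px.
Bar area = 1188.3243 × 4580 ≈ 5442525 px.

5442525 pixels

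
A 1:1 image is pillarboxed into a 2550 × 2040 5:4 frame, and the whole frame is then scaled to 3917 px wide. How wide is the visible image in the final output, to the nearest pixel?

Fitted into 2550×2040, the image spans the height; its width is 2040 × 1/1 ≈ 2040.00 px.
Resizing to 3917 px wide multiplies everything by 1.5361: 2040.00 → 3133.60 px.

3134 px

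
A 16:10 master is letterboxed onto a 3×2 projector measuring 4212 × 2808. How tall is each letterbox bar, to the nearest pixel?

88 px

Since 1.600 > 1.500, the master is width-limited.
Content height = 4212 × 10/16 ≈ 2632.50 px.
Leftover height: 2808 − 2632.50 = 175.50 px → 87.75 each side.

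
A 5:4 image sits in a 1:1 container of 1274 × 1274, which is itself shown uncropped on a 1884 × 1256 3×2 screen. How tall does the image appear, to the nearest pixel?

1005 px

Inside the 1274×1274 canvas the image is width-limited at 1274.00 × 1019.20.
The 1:1 canvas is height-limited in 1884×1256, giving 1256.00 × 1256.00; scale factor 0.9859.
The image scales with it: height 1019.20 × 0.9859 ≈ 1004.80.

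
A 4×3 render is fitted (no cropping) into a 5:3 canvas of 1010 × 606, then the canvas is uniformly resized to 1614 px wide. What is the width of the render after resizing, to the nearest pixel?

1291 px

Fitted into 1010×606, the render spans the height; its width is 606 × 4/3 ≈ 808.00 px.
The frame scales by 1614/1010 = 1.5980; 808.00 × 1.5980 ≈ 1291.20 px.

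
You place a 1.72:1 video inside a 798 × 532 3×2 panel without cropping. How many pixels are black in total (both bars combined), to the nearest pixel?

Since 1.720 > 1.500, the video is width-limited.
The video is 798 / 1.720 ≈ 463.9535 px tall.
Leftover height: 532 − 463.9535 = 68.0465 px.
Bar area = 68.0465 × 798 ≈ 54301 px.

54301 pixels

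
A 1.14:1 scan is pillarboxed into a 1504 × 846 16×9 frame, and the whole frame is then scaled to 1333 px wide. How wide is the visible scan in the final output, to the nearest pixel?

855 px

Fitted into 1504×846, the scan spans the height; its width is 846 × 1.140 ≈ 964.44 px.
The frame scales by 1333/1504 = 0.8863; 964.44 × 0.8863 ≈ 854.79 px.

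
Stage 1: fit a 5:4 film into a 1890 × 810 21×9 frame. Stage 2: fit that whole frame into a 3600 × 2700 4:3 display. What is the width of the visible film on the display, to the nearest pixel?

First fit — 5:4 into 1890×810 spans the height: 1012.50 × 810.00.
21×9 in 3600×2700: fills the width, so the intermediate becomes 3600.00 × 1542.86 — a scale of ×1.9048.
So the film's width is 1012.50 × 1.9048 ≈ 1928.57.

1929 px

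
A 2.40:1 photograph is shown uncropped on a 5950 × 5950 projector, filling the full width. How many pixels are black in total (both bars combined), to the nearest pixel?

That makes the image 2479.1667 px tall (5950 / 2.400).
Leftover height: 5950 − 2479.1667 = 3470.8333 px.
Bar area = 3470.8333 × 5950 ≈ 20651458 px.

20651458 pixels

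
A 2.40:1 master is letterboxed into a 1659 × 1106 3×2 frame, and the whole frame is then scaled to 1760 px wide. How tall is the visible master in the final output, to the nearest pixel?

733 px

At 1659×1106 the master is width-limited, so height = 1659 / 2.400 ≈ 691.25 px.
The frame scales by 1760/1659 = 1.0609; 691.25 × 1.0609 ≈ 733.33 px.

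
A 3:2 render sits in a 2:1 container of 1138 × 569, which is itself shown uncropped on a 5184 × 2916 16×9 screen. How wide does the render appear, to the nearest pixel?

First fit — 3:2 into 1138×569 spans the height: 853.50 × 569.00.
Second fit — the 2:1 canvas into 5184×2916 spans the width: 5184.00 × 2592.00 (×4.5554 from 1138×569).
So the render's width is 853.50 × 4.5554 ≈ 3888.00.

3888 px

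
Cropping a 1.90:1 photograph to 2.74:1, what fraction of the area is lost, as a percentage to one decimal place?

The width stays; only height is cut (since 2.74:1 is wider than 1.90:1).
Fraction kept = (1.900)/(2.740) ≈ 69.34%, so 30.66% is lost.

30.7%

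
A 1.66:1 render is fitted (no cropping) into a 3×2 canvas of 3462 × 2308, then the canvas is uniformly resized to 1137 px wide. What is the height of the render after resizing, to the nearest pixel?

In the 3462×2308 frame the render fills the width: height = 3462 / 1.660 ≈ 2085.54 px.
Resizing to 1137 px wide multiplies everything by 0.3284: 2085.54 → 684.94 px.

685 px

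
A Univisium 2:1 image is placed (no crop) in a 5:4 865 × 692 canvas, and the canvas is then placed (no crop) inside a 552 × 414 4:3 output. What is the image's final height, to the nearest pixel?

Inside the 865×692 canvas the image is width-limited at 865.00 × 432.50.
Second fit — the 5:4 canvas into 552×414 spans the height: 517.50 × 414.00 (×0.5983 from 865×692).
So the image's height is 432.50 × 0.5983 ≈ 258.75.

259 px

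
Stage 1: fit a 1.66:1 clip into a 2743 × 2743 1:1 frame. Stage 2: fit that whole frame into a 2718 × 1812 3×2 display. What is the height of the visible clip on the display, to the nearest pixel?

First fit — 1.66:1 into 2743×2743 spans the width: 2743.00 × 1652.41.
The 1:1 canvas is height-limited in 2718×1812, giving 1812.00 × 1812.00; scale factor 0.6606.
So the clip's height is 1652.41 × 0.6606 ≈ 1091.57.

1092 px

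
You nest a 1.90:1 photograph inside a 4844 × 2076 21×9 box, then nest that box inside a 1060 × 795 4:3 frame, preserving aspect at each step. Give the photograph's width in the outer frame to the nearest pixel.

Inside the 4844×2076 canvas the photograph is height-limited at 3944.40 × 2076.00.
The 21×9 canvas is width-limited in 1060×795, giving 1060.00 × 454.29; scale factor 0.2188.
Applying the same ×0.2188: 3944.40 → 863.14.

863 px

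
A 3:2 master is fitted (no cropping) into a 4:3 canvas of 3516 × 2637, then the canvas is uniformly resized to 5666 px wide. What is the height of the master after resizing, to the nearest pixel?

3777 px

At 3516×2637 the master is width-limited, so height = 3516 × 2/3 ≈ 2344.00 px.
The frame scales by 5666/3516 = 1.6115; 2344.00 × 1.6115 ≈ 3777.33 px.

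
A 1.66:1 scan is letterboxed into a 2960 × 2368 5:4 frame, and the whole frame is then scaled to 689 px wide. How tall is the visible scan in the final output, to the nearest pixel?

415 px

At 2960×2368 the scan is width-limited, so height = 2960 / 1.660 ≈ 1783.13 px.
Scaling 2960 → 689 is ×0.2328, so the height becomes 1783.13 × 0.2328 ≈ 415.06 px.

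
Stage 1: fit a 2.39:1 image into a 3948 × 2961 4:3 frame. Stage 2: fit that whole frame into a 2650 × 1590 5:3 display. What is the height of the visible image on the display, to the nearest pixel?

887 px

First fit — 2.39:1 into 3948×2961 spans the width: 3948.00 × 1651.88.
Second fit — the 4:3 canvas into 2650×1590 spans the height: 2120.00 × 1590.00 (×0.5370 from 3948×2961).
So the image's height is 1651.88 × 0.5370 ≈ 887.03.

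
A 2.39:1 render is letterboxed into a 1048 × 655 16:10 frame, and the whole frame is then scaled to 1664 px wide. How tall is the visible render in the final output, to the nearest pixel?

Fitted into 1048×655, the render spans the width; its height is 1048 / 2.390 ≈ 438.49 px.
Scaling 1048 → 1664 is ×1.5878, so the height becomes 438.49 × 1.5878 ≈ 696.23 px.

696 px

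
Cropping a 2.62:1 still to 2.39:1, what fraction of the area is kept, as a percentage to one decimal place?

The height stays; only width is cut (since 2.39:1 is narrower than 2.62:1).
Area ratio = (2.390)/(2.620) = 91.22% retained.

91.2%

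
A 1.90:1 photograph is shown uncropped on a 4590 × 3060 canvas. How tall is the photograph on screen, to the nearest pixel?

1.90:1 (1.900) > 3×2 (1.500), so the photograph fills the width.
That makes the image 2415.79 px tall (4590 / 1.900).

2416 px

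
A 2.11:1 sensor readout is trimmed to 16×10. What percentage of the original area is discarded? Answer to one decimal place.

24.2%

16×10 is narrower than 2.11:1, so the crop keeps the full height and trims the width.
(1.600)/(2.110) ≈ 0.758 of the area survives, leaving 24.17% discarded.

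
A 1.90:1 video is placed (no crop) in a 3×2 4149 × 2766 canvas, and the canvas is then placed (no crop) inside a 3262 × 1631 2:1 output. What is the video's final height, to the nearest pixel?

1288 px

First fit — 1.90:1 into 4149×2766 spans the width: 4149.00 × 2183.68.
The 3×2 canvas is height-limited in 3262×1631, giving 2446.50 × 1631.00; scale factor 0.5897.
So the video's height is 2183.68 × 0.5897 ≈ 1287.63.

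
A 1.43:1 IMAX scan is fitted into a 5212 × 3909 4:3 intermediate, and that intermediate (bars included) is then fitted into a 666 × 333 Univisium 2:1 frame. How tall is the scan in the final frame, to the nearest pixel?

310 px

1.43:1 IMAX in 5212×3909: fills the width, so the scan is 5212.00 × 3644.76.
The 4:3 canvas is height-limited in 666×333, giving 444.00 × 333.00; scale factor 0.0852.
The scan scales with it: height 3644.76 × 0.0852 ≈ 310.49.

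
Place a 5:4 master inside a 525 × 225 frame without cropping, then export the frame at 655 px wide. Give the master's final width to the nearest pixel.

351 px

Fitted into 525×225, the master spans the height; its width is 225 × 5/4 ≈ 281.25 px.
Scaling 525 → 655 is ×1.2476, so the width becomes 281.25 × 1.2476 ≈ 350.89 px.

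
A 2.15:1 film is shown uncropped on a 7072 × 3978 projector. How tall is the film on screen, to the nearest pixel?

2.15:1 is wider than 16×9, so it spans the full width.
The film is 7072 / 2.150 ≈ 3289.30 px tall.

3289 px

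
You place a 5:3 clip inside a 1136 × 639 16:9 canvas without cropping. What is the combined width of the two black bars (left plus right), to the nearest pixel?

71 px

5:3 is narrower than 16:9, so it spans the full height.
That makes the image 1065.00 px wide (639 × 5/3).
1136 − 1065.00 = 71.00 px of bars.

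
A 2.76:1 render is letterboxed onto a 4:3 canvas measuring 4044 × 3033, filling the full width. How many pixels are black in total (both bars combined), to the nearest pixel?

That makes the image 1465.2174 px tall (4044 / 2.760).
Leftover height: 3033 − 1465.2174 = 1567.7826 px.
Bar area = 1567.7826 × 4044 ≈ 6340113 px.

6340113 pixels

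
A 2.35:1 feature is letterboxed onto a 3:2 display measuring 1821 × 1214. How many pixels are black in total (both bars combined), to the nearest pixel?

799613 pixels

2.35:1 is wider than 3:2, so it spans the full width.
Content height = 1821 / 2.350 ≈ 774.8936 px.
Black = 1214 − 774.8936 = 439.1064 px.
Across the 1821-px span: 439.1064 × 1821 ≈ 799613 px.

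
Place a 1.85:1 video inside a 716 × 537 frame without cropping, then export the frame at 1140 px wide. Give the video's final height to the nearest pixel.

Fitted into 716×537, the video spans the width; its height is 716 / 1.850 ≈ 387.03 px.
Resizing to 1140 px wide multiplies everything by 1.5922: 387.03 → 616.22 px.

616 px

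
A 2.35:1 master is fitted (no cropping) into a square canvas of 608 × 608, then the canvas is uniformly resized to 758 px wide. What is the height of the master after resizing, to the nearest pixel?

323 px

At 608×608 the master is width-limited, so height = 608 / 2.350 ≈ 258.72 px.
Scaling 608 → 758 is ×1.2467, so the height becomes 258.72 × 1.2467 ≈ 322.55 px.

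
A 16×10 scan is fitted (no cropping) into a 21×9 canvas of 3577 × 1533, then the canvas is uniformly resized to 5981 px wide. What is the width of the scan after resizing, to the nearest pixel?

4101 px

At 3577×1533 the scan is height-limited, so width = 1533 × 16/10 ≈ 2452.80 px.
Resizing to 5981 px wide multiplies everything by 1.6721: 2452.80 → 4101.26 px.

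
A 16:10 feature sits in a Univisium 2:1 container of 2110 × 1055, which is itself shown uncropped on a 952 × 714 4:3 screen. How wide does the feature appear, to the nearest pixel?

762 px

16:10 in 2110×1055: fills the height, so the feature is 1688.00 × 1055.00.
The Univisium 2:1 canvas is width-limited in 952×714, giving 952.00 × 476.00; scale factor 0.4512.
So the feature's width is 1688.00 × 0.4512 ≈ 761.60.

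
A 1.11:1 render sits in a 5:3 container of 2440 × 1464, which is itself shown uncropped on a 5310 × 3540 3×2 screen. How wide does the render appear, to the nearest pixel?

3536 px

Inside the 2440×1464 canvas the render is height-limited at 1625.04 × 1464.00.
The 5:3 canvas is width-limited in 5310×3540, giving 5310.00 × 3186.00; scale factor 2.1762.
The render scales with it: width 1625.04 × 2.1762 ≈ 3536.46.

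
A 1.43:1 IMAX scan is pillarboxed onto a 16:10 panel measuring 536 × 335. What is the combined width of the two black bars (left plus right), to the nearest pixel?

57 px

1.43:1 IMAX is narrower than 16:10, so it spans the full height.
Content width = 335 × 1.430 ≈ 479.05 px.
Black = 536 − 479.05 = 56.95 px.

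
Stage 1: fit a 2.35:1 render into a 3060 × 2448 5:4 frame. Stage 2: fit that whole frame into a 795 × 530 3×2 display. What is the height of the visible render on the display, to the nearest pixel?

First fit — 2.35:1 into 3060×2448 spans the width: 3060.00 × 1302.13.
The 5:4 canvas is height-limited in 795×530, giving 662.50 × 530.00; scale factor 0.2165.
The render scales with it: height 1302.13 × 0.2165 ≈ 281.91.

282 px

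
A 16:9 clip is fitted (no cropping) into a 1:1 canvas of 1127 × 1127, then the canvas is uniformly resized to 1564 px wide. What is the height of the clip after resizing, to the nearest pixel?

Fitted into 1127×1127, the clip spans the width; its height is 1127 × 9/16 ≈ 633.94 px.
The frame scales by 1564/1127 = 1.3878; 633.94 × 1.3878 ≈ 879.75 px.

880 px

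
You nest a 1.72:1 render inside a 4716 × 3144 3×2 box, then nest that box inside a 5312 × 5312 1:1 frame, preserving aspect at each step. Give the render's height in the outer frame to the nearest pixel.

First fit — 1.72:1 into 4716×3144 spans the width: 4716.00 × 2741.86.
3×2 in 5312×5312: fills the width, so the intermediate becomes 5312.00 × 3541.33 — a scale of ×1.1264.
So the render's height is 2741.86 × 1.1264 ≈ 3088.37.

3088 px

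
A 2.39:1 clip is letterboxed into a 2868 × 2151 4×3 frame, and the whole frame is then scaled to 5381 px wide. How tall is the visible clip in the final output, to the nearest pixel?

In the 2868×2151 frame the clip fills the width: height = 2868 / 2.390 ≈ 1200.00 px.
Resizing to 5381 px wide multiplies everything by 1.8762: 1200.00 → 2251.46 px.

2251 px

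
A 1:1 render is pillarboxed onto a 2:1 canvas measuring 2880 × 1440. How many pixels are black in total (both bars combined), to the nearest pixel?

1:1 is narrower than 2:1, so it spans the full height.
The render is 1440 × 1/1 ≈ 1440.0000 px wide.
Leftover width: 2880 − 1440.0000 = 1440.0000 px.
Bar area = 1440.0000 × 1440 ≈ 2073600 px.

2073600 pixels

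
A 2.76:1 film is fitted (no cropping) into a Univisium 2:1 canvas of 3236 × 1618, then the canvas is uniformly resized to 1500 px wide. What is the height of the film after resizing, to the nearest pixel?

543 px

At 3236×1618 the film is width-limited, so height = 3236 / 2.760 ≈ 1172.46 px.
Scaling 3236 → 1500 is ×0.4635, so the height becomes 1172.46 × 0.4635 ≈ 543.48 px.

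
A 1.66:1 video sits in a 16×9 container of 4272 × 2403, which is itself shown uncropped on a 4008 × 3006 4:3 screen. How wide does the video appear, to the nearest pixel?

3742 px

Inside the 4272×2403 canvas the video is height-limited at 3988.98 × 2403.00.
Second fit — the 16×9 canvas into 4008×3006 spans the width: 4008.00 × 2254.50 (×0.9382 from 4272×2403).
The video scales with it: width 3988.98 × 0.9382 ≈ 3742.47.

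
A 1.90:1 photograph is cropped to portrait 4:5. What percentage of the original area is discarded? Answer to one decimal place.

portrait 4:5 is narrower than 1.90:1, so the crop keeps the full height and trims the width.
(0.800)/(1.900) ≈ 0.421 of the area survives, leaving 57.89% discarded.

57.9%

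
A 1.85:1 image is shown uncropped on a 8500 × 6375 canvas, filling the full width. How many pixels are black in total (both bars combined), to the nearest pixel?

15133446 pixels

The image is 8500 / 1.850 ≈ 4594.5946 px tall.
Leftover height: 6375 − 4594.5946 = 1780.4054 px.
Across the 8500-px span: 1780.4054 × 8500 ≈ 15133446 px.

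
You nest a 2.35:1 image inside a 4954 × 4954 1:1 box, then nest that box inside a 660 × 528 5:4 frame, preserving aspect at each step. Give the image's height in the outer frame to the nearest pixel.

225 px

First fit — 2.35:1 into 4954×4954 spans the width: 4954.00 × 2108.09.
The 1:1 canvas is height-limited in 660×528, giving 528.00 × 528.00; scale factor 0.1066.
So the image's height is 2108.09 × 0.1066 ≈ 224.68.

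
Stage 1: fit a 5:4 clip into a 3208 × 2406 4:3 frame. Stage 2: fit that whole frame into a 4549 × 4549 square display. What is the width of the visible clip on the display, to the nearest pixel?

First fit — 5:4 into 3208×2406 spans the height: 3007.50 × 2406.00.
Second fit — the 4:3 canvas into 4549×4549 spans the width: 4549.00 × 3411.75 (×1.4180 from 3208×2406).
So the clip's width is 3007.50 × 1.4180 ≈ 4264.69.

4265 px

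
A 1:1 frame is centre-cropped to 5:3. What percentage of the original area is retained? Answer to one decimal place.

5:3 is wider than 1:1, so the crop keeps the full width and trims the height.
Fraction kept = (1.000)/(1.667) ≈ 60.00%.

60.0%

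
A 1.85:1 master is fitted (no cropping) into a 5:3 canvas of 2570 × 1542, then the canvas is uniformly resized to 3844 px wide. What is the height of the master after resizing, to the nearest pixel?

2078 px

At 2570×1542 the master is width-limited, so height = 2570 / 1.850 ≈ 1389.19 px.
Resizing to 3844 px wide multiplies everything by 1.4957: 1389.19 → 2077.84 px.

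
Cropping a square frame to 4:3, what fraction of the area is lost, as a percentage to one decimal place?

25.0%

The width stays; only height is cut (since 4:3 is wider than square).
(1.000)/(1.333) ≈ 0.750 of the area survives, leaving 25.00% discarded.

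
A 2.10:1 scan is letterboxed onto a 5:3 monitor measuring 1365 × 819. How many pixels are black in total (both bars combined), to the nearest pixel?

2.10:1 (2.100) > 5:3 (1.667), so the scan fills the width.
The scan is 1365 / 2.100 ≈ 650.0000 px tall.
819 − 650.0000 = 169.0000 px of bars.
Bar area = 169.0000 × 1365 ≈ 230685 px.

230685 pixels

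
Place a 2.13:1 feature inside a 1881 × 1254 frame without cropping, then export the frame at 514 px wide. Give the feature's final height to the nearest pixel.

Fitted into 1881×1254, the feature spans the width; its height is 1881 / 2.130 ≈ 883.10 px.
The frame scales by 514/1881 = 0.2733; 883.10 × 0.2733 ≈ 241.31 px.

241 px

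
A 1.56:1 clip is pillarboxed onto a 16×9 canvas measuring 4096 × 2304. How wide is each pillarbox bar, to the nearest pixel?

1.56:1 (1.560) < 16×9 (1.778), so the clip fills the height.
That makes the image 3594.24 px wide (2304 × 1.560).
Leftover width: 4096 − 3594.24 = 501.76 px → 250.88 each side.

251 px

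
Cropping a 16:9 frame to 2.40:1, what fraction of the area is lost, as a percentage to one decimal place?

Going from 16:9 to 2.40:1 means cutting height while keeping width.
Area ratio = (1.778)/(2.400) = 74.07%; the remaining 25.93% is cropped out.

25.9%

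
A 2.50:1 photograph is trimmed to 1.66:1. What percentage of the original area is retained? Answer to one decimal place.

1.66:1 is narrower than 2.50:1, so the crop keeps the full height and trims the width.
Area ratio = (1.660)/(2.500) = 66.40% retained.

66.4%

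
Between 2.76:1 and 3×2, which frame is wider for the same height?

2.76 and 3×2 = 1.5; 2.76 > 1.5.

2.76:1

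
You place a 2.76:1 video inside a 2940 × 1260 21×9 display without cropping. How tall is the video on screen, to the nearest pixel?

1065 px

2.76:1 is wider than 21×9, so it spans the full width.
The video is 2940 / 2.760 ≈ 1065.22 px tall.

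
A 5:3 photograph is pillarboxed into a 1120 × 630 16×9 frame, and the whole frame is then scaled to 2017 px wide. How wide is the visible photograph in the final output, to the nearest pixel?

Fitted into 1120×630, the photograph spans the height; its width is 630 × 5/3 ≈ 1050.00 px.
Scaling 1120 → 2017 is ×1.8009, so the width becomes 1050.00 × 1.8009 ≈ 1890.94 px.

1891 px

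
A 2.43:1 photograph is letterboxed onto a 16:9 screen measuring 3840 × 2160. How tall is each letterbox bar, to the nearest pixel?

2.43:1 (2.430) > 16:9 (1.778), so the photograph fills the width.
The photograph is 3840 / 2.430 ≈ 1580.25 px tall.
Leftover height: 2160 − 1580.25 = 579.75 px → 289.88 each side.

290 px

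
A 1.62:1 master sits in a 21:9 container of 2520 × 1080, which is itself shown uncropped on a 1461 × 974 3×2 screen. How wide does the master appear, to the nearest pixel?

Inside the 2520×1080 canvas the master is height-limited at 1749.60 × 1080.00.
Second fit — the 21:9 canvas into 1461×974 spans the width: 1461.00 × 626.14 (×0.5798 from 2520×1080).
Applying the same ×0.5798: 1749.60 → 1014.35.

1014 px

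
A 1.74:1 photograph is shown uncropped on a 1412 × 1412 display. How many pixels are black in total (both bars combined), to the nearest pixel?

847914 pixels

1.74:1 is wider than square, so it spans the full width.
Content height = 1412 / 1.740 ≈ 811.4943 px.
Black = 1412 − 811.4943 = 600.5057 px.
That's 600.5057 × 1412 ≈ 847914 black pixels.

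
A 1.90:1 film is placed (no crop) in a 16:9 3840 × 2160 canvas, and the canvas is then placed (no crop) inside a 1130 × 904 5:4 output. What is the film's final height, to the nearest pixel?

595 px

First fit — 1.90:1 into 3840×2160 spans the width: 3840.00 × 2021.05.
Second fit — the 16:9 canvas into 1130×904 spans the width: 1130.00 × 635.62 (×0.2943 from 3840×2160).
Applying the same ×0.2943: 2021.05 → 594.74.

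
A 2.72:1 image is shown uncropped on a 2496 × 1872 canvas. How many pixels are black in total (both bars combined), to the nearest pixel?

Since 2.720 > 1.333, the image is width-limited.
That makes the image 917.6471 px tall (2496 / 2.720).
Black = 1872 − 917.6471 = 954.3529 px.
That's 954.3529 × 2496 ≈ 2382065 black pixels.

2382065 pixels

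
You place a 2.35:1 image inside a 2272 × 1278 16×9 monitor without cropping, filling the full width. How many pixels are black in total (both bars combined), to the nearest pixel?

Content height = 2272 / 2.350 ≈ 966.8085 px.
Leftover height: 1278 − 966.8085 = 311.1915 px.
That's 311.1915 × 2272 ≈ 707027 black pixels.

707027 pixels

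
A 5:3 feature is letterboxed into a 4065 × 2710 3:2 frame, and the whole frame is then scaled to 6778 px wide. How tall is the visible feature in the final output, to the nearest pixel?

In the 4065×2710 frame the feature fills the width: height = 4065 × 3/5 ≈ 2439.00 px.
The frame scales by 6778/4065 = 1.6674; 2439.00 × 1.6674 ≈ 4066.80 px.

4067 px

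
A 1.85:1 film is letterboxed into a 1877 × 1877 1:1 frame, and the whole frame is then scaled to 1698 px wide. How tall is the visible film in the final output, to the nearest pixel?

In the 1877×1877 frame the film fills the width: height = 1877 / 1.850 ≈ 1014.59 px.
Resizing to 1698 px wide multiplies everything by 0.9046: 1014.59 → 917.84 px.

918 px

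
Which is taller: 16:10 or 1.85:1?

16:10

16:10 = 1.6 and 1.85; 1.85 > 1.6. The smaller width-to-height ratio is the taller frame.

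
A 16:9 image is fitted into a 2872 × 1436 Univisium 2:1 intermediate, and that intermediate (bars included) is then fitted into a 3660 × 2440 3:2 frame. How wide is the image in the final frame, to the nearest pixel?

Inside the 2872×1436 canvas the image is height-limited at 2552.89 × 1436.00.
The Univisium 2:1 canvas is width-limited in 3660×2440, giving 3660.00 × 1830.00; scale factor 1.2744.
Applying the same ×1.2744: 2552.89 → 3253.33.

3253 px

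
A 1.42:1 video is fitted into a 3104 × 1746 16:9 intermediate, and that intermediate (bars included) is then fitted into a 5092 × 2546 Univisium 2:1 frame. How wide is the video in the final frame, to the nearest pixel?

3615 px

First fit — 1.42:1 into 3104×1746 spans the height: 2479.32 × 1746.00.
The 16:9 canvas is height-limited in 5092×2546, giving 4526.22 × 2546.00; scale factor 1.4582.
So the video's width is 2479.32 × 1.4582 ≈ 3615.32.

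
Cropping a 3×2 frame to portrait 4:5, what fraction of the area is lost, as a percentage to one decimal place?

Going from 3×2 to portrait 4:5 means cutting width while keeping height.
Area ratio = (0.800)/(1.500) = 53.33%; the remaining 46.67% is cropped out.

46.7%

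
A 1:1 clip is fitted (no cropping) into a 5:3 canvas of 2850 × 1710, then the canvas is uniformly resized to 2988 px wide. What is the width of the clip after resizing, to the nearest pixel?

Fitted into 2850×1710, the clip spans the height; its width is 1710 × 1/1 ≈ 1710.00 px.
Scaling 2850 → 2988 is ×1.0484, so the width becomes 1710.00 × 1.0484 ≈ 1792.80 px.

1793 px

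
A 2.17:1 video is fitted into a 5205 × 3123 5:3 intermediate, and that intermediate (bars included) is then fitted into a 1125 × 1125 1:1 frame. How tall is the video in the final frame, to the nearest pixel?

2.17:1 in 5205×3123: fills the width, so the video is 5205.00 × 2398.62.
Second fit — the 5:3 canvas into 1125×1125 spans the width: 1125.00 × 675.00 (×0.2161 from 5205×3123).
So the video's height is 2398.62 × 0.2161 ≈ 518.43.

518 px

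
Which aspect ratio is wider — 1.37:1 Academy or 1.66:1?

1.37 and 1.66; 1.66 > 1.37.

1.66:1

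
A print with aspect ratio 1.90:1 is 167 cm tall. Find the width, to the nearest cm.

Width = 167 × 1.900 = 317.30.

317 cm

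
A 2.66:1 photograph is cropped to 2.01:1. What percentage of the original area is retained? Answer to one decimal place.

The height stays; only width is cut (since 2.01:1 is narrower than 2.66:1).
(2.010)/(2.660) ≈ 0.756 of the area survives.

75.6%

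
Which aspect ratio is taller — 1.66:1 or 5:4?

5:4

1.66 and 5:4 = 1.25; 1.66 > 1.25. The smaller width-to-height ratio is the taller frame.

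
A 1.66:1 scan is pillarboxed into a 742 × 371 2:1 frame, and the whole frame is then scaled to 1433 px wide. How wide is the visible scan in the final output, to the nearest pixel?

1189 px

At 742×371 the scan is height-limited, so width = 371 × 1.660 ≈ 615.86 px.
The frame scales by 1433/742 = 1.9313; 615.86 × 1.9313 ≈ 1189.39 px.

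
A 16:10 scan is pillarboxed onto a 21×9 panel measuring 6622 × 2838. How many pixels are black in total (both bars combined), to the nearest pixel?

16:10 (1.600) < 21×9 (2.333), so the scan fills the height.
The scan is 2838 × 16/10 ≈ 4540.8000 px wide.
6622 − 4540.8000 = 2081.2000 px of bars.
Across the 2838-px span: 2081.2000 × 2838 ≈ 5906446 px.

5906446 pixels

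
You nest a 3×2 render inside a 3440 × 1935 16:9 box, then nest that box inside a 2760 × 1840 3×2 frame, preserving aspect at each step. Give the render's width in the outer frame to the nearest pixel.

2329 px

Inside the 3440×1935 canvas the render is height-limited at 2902.50 × 1935.00.
The 16:9 canvas is width-limited in 2760×1840, giving 2760.00 × 1552.50; scale factor 0.8023.
The render scales with it: width 2902.50 × 0.8023 ≈ 2328.75.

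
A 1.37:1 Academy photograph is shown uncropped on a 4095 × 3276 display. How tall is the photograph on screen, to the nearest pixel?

2989 px

1.37:1 Academy (1.370) > 5:4 (1.250), so the photograph fills the width.
The photograph is 4095 / 1.370 ≈ 2989.05 px tall.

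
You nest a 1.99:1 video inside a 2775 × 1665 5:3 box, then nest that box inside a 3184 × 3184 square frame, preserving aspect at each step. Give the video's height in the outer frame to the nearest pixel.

First fit — 1.99:1 into 2775×1665 spans the width: 2775.00 × 1394.47.
Second fit — the 5:3 canvas into 3184×3184 spans the width: 3184.00 × 1910.40 (×1.1474 from 2775×1665).
Applying the same ×1.1474: 1394.47 → 1600.00.

1600 px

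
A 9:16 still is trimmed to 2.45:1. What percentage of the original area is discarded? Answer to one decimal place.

2.45:1 is wider than 9:16, so the crop keeps the full width and trims the height.
(0.562)/(2.450) ≈ 0.230 of the area survives, leaving 77.04% discarded.

77.0%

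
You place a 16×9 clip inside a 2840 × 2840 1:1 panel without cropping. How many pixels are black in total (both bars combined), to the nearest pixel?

16×9 is wider than 1:1, so it spans the full width.
Content height = 2840 × 9/16 ≈ 1597.5000 px.
2840 − 1597.5000 = 1242.5000 px of bars.
Bar area = 1242.5000 × 2840 ≈ 3528700 px.

3528700 pixels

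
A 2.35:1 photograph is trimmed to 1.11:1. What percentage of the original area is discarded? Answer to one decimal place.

Going from 2.35:1 to 1.11:1 means cutting width while keeping height.
Area ratio = (1.110)/(2.350) = 47.23%; the remaining 52.77% is cropped out.

52.8%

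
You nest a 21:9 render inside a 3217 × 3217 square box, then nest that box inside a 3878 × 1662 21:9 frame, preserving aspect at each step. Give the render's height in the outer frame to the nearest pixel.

712 px

First fit — 21:9 into 3217×3217 spans the width: 3217.00 × 1378.71.
square in 3878×1662: fills the height, so the intermediate becomes 1662.00 × 1662.00 — a scale of ×0.5166.
The render scales with it: height 1378.71 × 0.5166 ≈ 712.29.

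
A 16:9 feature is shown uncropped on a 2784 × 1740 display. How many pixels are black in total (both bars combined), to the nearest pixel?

484416 pixels

16:9 is wider than 16×10, so it spans the full width.
Content height = 2784 × 9/16 ≈ 1566.0000 px.
1740 − 1566.0000 = 174.0000 px of bars.
That's 174.0000 × 2784 ≈ 484416 black pixels.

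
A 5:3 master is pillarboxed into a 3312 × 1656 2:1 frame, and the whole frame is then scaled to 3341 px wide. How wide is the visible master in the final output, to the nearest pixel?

2784 px

Fitted into 3312×1656, the master spans the height; its width is 1656 × 5/3 ≈ 2760.00 px.
The frame scales by 3341/3312 = 1.0088; 2760.00 × 1.0088 ≈ 2784.17 px.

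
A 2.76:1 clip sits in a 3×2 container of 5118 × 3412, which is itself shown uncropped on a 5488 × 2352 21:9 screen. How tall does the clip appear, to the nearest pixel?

First fit — 2.76:1 into 5118×3412 spans the width: 5118.00 × 1854.35.
3×2 in 5488×2352: fills the height, so the intermediate becomes 3528.00 × 2352.00 — a scale of ×0.6893.
The clip scales with it: height 1854.35 × 0.6893 ≈ 1278.26.

1278 px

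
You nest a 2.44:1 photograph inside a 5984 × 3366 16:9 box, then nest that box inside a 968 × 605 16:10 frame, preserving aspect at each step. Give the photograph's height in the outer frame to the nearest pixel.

397 px

Inside the 5984×3366 canvas the photograph is width-limited at 5984.00 × 2452.46.
16:9 in 968×605: fills the width, so the intermediate becomes 968.00 × 544.50 — a scale of ×0.1618.
The photograph scales with it: height 2452.46 × 0.1618 ≈ 396.72.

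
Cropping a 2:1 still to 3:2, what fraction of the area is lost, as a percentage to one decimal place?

25.0%

Going from 2:1 to 3:2 means cutting width while keeping height.
(1.500)/(2.000) ≈ 0.750 of the area survives, leaving 25.00% discarded.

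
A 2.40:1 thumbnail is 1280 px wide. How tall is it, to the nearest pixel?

533 px

1280 / 2.400 = 533.33.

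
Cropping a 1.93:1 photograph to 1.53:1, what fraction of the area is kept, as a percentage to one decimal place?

79.3%

The height stays; only width is cut (since 1.53:1 is narrower than 1.93:1).
(1.530)/(1.930) ≈ 0.793 of the area survives.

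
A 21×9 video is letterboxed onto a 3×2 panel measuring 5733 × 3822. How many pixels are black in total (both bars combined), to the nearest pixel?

Since 2.333 > 1.500, the video is width-limited.
The video is 5733 × 9/21 ≈ 2457.0000 px tall.
Leftover height: 3822 − 2457.0000 = 1365.0000 px.
That's 1365.0000 × 5733 ≈ 7825545 black pixels.

7825545 pixels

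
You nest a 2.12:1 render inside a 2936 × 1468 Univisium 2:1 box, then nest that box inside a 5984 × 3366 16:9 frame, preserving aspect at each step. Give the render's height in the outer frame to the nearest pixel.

2823 px

Inside the 2936×1468 canvas the render is width-limited at 2936.00 × 1384.91.
Univisium 2:1 in 5984×3366: fills the width, so the intermediate becomes 5984.00 × 2992.00 — a scale of ×2.0381.
So the render's height is 1384.91 × 2.0381 ≈ 2822.64.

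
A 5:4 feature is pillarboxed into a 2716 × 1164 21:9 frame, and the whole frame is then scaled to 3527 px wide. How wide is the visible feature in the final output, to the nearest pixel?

1889 px

At 2716×1164 the feature is height-limited, so width = 1164 × 5/4 ≈ 1455.00 px.
Scaling 2716 → 3527 is ×1.2986, so the width becomes 1455.00 × 1.2986 ≈ 1889.46 px.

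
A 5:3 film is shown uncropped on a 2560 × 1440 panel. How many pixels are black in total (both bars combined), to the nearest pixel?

230400 pixels

5:3 (1.667) < 16:9 (1.778), so the film fills the height.
Content width = 1440 × 5/3 ≈ 2400.0000 px.
Black = 2560 − 2400.0000 = 160.0000 px.
That's 160.0000 × 1440 ≈ 230400 black pixels.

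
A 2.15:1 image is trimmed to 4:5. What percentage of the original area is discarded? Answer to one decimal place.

The height stays; only width is cut (since 4:5 is narrower than 2.15:1).
Fraction kept = (0.800)/(2.150) ≈ 37.21%, so 62.79% is lost.

62.8%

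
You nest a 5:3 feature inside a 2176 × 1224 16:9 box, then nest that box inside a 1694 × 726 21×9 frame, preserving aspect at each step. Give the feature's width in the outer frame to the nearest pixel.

1210 px

Inside the 2176×1224 canvas the feature is height-limited at 2040.00 × 1224.00.
The 16:9 canvas is height-limited in 1694×726, giving 1290.67 × 726.00; scale factor 0.5931.
The feature scales with it: width 2040.00 × 0.5931 ≈ 1210.00.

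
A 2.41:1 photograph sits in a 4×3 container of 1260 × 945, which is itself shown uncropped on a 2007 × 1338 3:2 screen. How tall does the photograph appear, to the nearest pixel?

2.41:1 in 1260×945: fills the width, so the photograph is 1260.00 × 522.82.
Second fit — the 4×3 canvas into 2007×1338 spans the height: 1784.00 × 1338.00 (×1.4159 from 1260×945).
The photograph scales with it: height 522.82 × 1.4159 ≈ 740.25.

740 px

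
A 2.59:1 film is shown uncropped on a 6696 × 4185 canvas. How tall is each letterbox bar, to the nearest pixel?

800 px

Since 2.590 > 1.600, the film is width-limited.
The film is 6696 / 2.590 ≈ 2585.33 px tall.
Leftover height: 4185 − 2585.33 = 1599.67 px → 799.84 each side.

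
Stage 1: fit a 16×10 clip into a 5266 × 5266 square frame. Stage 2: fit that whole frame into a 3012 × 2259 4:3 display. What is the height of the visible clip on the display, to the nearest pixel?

First fit — 16×10 into 5266×5266 spans the width: 5266.00 × 3291.25.
Second fit — the square canvas into 3012×2259 spans the height: 2259.00 × 2259.00 (×0.4290 from 5266×5266).
The clip scales with it: height 3291.25 × 0.4290 ≈ 1411.88.

1412 px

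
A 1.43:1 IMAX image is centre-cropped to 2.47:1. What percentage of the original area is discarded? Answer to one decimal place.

42.1%

The width stays; only height is cut (since 2.47:1 is wider than 1.43:1 IMAX).
(1.430)/(2.470) ≈ 0.579 of the area survives, leaving 42.11% discarded.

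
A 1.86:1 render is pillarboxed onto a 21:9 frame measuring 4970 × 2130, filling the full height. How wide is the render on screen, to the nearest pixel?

Content width = 2130 × 1.860 ≈ 3961.80 px.

3962 px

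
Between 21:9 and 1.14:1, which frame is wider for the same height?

21:9 = 2.333 and 1.14; 2.333 > 1.14.

21:9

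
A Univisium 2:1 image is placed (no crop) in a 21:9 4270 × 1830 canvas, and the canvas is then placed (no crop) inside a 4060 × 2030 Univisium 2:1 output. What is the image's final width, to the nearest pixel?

Inside the 4270×1830 canvas the image is height-limited at 3660.00 × 1830.00.
Second fit — the 21:9 canvas into 4060×2030 spans the width: 4060.00 × 1740.00 (×0.9508 from 4270×1830).
The image scales with it: width 3660.00 × 0.9508 ≈ 3480.00.

3480 px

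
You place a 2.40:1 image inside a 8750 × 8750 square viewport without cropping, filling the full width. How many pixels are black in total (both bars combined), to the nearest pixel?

That makes the image 3645.8333 px tall (8750 / 2.400).
Black = 8750 − 3645.8333 = 5104.1667 px.
That's 5104.1667 × 8750 ≈ 44661458 black pixels.

44661458 pixels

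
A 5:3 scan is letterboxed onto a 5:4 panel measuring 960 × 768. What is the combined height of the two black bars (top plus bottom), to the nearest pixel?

192 px

5:3 is wider than 5:4, so it spans the full width.
The scan is 960 × 3/5 ≈ 576.00 px tall.
768 − 576.00 = 192.00 px of bars.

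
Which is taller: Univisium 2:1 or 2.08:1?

Univisium 2:1

Univisium 2:1 = 2 and 2.08; 2.08 > 2. The smaller width-to-height ratio is the taller frame.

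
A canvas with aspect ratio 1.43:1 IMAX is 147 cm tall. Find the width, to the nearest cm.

147 × 1.430 = 210.21.

210 cm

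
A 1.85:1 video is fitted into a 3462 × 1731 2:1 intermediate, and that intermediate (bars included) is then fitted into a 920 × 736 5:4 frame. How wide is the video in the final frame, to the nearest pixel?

Inside the 3462×1731 canvas the video is height-limited at 3202.35 × 1731.00.
Second fit — the 2:1 canvas into 920×736 spans the width: 920.00 × 460.00 (×0.2657 from 3462×1731).
The video scales with it: width 3202.35 × 0.2657 ≈ 851.00.

851 px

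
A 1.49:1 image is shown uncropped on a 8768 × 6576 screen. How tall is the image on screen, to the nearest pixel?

5885 px

Since 1.490 > 1.333, the image is width-limited.
Content height = 8768 / 1.490 ≈ 5884.56 px.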